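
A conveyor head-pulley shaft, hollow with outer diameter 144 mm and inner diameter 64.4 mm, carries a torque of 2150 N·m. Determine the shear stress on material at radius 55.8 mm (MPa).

J = π(d_o⁴ − d_i⁴)/32 = π(0.144⁴ − 0.0644⁴)/32 = 4.052×10^-5 m⁴.
Shear stress varies linearly with radius: τ = T·r/J = 2150 × 0.0558 / 4.052×10^-5 = 2.960×10^6 Pa.

2.96 MPa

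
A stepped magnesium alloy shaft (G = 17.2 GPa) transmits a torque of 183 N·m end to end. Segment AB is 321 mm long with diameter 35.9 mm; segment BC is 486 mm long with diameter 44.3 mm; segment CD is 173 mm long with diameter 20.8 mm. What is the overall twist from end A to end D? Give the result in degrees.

J_AB = π(0.0359)⁴/32 = 1.63×10^-7 m⁴; J_BC = π(0.0443)⁴/32 = 3.78×10^-7 m⁴; J_CD = π(0.0208)⁴/32 = 1.84×10^-8 m⁴.
θ = (T/G)·Σ L_i/J_i = (183.0/17.2×10⁹)·(0.321/1.63×10^-7 + 0.486/3.78×10^-7 + 0.173/1.84×10^-8) = 0.1348 rad.

7.72°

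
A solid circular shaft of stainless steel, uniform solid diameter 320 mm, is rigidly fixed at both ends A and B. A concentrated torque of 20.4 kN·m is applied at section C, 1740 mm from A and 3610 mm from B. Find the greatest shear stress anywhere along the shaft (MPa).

With uniform GJ and both ends fixed, compatibility θ_AC = θ_CB gives T_A·a = T_B·b, together with T_A + T_B = T₀.
T_A = T₀·b/(a+b) = 20400·3610/5350 = 13770 N·m; T_B = 6635 N·m.
τ in each portion: τ_AC = 2.14×10^6 Pa, τ_CB = 1.03×10^6 Pa; maximum is in AC.
τ_max = T_AC·r/J = 13770·0.160/1.03×10^-3 = 2.139×10^6 Pa.

2.14 MPa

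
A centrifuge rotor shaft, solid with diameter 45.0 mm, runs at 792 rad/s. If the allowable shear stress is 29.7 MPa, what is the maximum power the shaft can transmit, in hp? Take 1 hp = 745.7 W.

564 hp

J = πd⁴/32 = π(0.0450)⁴/32 = 4.026×10^-7 m⁴.
T_max = τ_allow·J/r = 2.97×10^7 × 4.026×10^-7 / 0.0225 = 531.4 N·m.
ω = 792 rad/s, so P_max = T_max·ω = 4.209×10^5 W.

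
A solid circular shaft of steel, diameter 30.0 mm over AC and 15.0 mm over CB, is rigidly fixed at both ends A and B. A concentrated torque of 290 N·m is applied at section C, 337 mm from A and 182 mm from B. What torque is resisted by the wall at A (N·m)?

Compatibility: T_A·a/J_AC = T_B·b/J_CB with T_A + T_B = T₀.
J_AC = 7.95×10^-8 m⁴, J_CB = 4.97×10^-9 m⁴, so T_A = T₀·(J_AC/a)/((J_AC/a)+(J_CB/b)) = 259.9 N·m, T_B = 30.08 N·m.

260 N·m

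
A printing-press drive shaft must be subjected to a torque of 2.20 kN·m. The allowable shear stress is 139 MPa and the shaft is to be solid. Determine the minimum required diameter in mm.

43.2 mm

For a solid shaft τ_max = 16T/(πd³), so d = (16T/(π τ_allow))^(1/3) = (16·2200/(π·1.39×10^8))^(1/3) = 0.04320 m.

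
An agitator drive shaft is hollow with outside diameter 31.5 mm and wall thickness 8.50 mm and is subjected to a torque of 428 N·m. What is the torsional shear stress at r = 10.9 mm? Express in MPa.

50.5 MPa

J = π(d_o⁴ − d_i⁴)/32 = π(0.0315⁴ − 0.0145⁴)/32 = 9.232×10^-8 m⁴.
Shear stress varies linearly with radius: τ = T·r/J = 428.0 × 0.0109 / 9.232×10^-8 = 5.053×10^7 Pa.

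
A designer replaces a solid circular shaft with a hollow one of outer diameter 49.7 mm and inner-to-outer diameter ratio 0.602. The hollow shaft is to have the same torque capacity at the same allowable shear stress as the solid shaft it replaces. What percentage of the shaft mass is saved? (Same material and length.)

Equal τ_max and T ⇒ the solid shaft needs d_s³ = d_o³(1−k⁴), so d_s = 49.7·(1−0.602⁴)^(1/3) = 47.42 mm.
Area ratio A_h/A_s = d_o²(1−k²)/d_s² = (1−k²)/(1−k⁴)^(2/3) = 0.7003.
Mass saving = 1 − 0.7003 = 30.0 %.

30.0 %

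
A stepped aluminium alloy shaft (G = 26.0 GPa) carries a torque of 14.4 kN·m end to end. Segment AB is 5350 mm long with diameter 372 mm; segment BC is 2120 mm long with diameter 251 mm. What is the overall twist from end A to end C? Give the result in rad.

0.00459 rad

J_AB = π(0.372)⁴/32 = 1.88×10^-3 m⁴; J_BC = π(0.251)⁴/32 = 3.90×10^-4 m⁴.
θ = (T/G)·Σ L_i/J_i = (14400/26.0×10⁹)·(5.35/1.88×10^-3 + 2.12/3.90×10^-4) = 4.589×10^-3 rad.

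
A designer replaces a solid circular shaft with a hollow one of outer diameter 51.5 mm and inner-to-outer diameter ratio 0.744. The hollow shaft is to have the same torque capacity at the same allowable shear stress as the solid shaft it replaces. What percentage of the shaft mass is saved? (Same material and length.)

43.0 %

Equal τ_max and T ⇒ the solid shaft needs d_s³ = d_o³(1−k⁴), so d_s = 51.5·(1−0.744⁴)^(1/3) = 45.59 mm.
Area ratio A_h/A_s = d_o²(1−k²)/d_s² = (1−k²)/(1−k⁴)^(2/3) = 0.5698.
Mass saving = 1 − 0.5698 = 43.0 %.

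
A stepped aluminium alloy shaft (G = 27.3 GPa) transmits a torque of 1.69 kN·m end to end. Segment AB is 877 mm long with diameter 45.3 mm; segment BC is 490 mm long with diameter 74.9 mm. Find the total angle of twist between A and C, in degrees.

8.09°

J_AB = π(0.0453)⁴/32 = 4.13×10^-7 m⁴; J_BC = π(0.0749)⁴/32 = 3.09×10^-6 m⁴.
θ = (T/G)·Σ L_i/J_i = (1690/27.3×10⁹)·(0.877/4.13×10^-7 + 0.490/3.09×10^-6) = 0.1411 rad.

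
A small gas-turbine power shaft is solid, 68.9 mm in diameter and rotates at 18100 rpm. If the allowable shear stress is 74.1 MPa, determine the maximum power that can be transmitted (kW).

9020 kW

J = πd⁴/32 = π(0.0689)⁴/32 = 2.212×10^-6 m⁴.
T_max = τ_allow·J/r = 7.41×10^7 × 2.212×10^-6 / 0.0345 = 4759 N·m.
ω = 2π·18100/60 = 1895 rad/s, so P_max = T_max·ω = 9.020×10^6 W.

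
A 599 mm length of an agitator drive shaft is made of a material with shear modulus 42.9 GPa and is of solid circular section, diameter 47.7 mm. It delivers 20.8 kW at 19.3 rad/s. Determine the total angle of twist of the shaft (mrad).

ω = 19.3 rad/s, so T = P/ω = 20.8×10³ / 19.30 = 1078 N·m.
J = πd⁴/32 = π(0.0477)⁴/32 = 5.082×10^-7 m⁴.
θ = T·L/(G·J) = 1078 × 0.599 / (42.9×10⁹ × 5.082×10^-7) = 0.02961 rad.

29.6 mrad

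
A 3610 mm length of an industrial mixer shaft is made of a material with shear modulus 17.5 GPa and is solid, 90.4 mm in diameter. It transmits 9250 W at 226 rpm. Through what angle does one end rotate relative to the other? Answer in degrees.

ω = 2π·226/60 = 23.67 rad/s, so T = P/ω = 9250 / 23.67 = 390.8 N·m.
J = πd⁴/32 = π(0.0904)⁴/32 = 6.557×10^-6 m⁴.
θ = T·L/(G·J) = 390.8 × 3.61 / (17.5×10⁹ × 6.557×10^-6) = 0.01230 rad.

0.705°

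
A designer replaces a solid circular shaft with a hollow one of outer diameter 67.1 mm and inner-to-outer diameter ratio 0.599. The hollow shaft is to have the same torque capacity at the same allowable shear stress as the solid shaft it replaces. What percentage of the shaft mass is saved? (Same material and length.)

29.7 %

Equal τ_max and T ⇒ the solid shaft needs d_s³ = d_o³(1−k⁴), so d_s = 67.1·(1−0.599⁴)^(1/3) = 64.09 mm.
Area ratio A_h/A_s = d_o²(1−k²)/d_s² = (1−k²)/(1−k⁴)^(2/3) = 0.7029.
Mass saving = 1 − 0.7029 = 29.7 %.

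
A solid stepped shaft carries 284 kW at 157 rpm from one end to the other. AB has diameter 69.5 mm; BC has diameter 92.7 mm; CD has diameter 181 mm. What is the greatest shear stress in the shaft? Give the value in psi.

ω = 2π·157/60 = 16.44 rad/s, so T = P/ω = 284×10³ / 16.44 = 17270 N·m.
Under the same torque, τ_max = 16T/(πd³) is largest where d is smallest — segment AB (d = 69.5 mm).
τ_max = 16·17270/(π·(0.0695)³) = 2.621×10^8 Pa.

38000 psi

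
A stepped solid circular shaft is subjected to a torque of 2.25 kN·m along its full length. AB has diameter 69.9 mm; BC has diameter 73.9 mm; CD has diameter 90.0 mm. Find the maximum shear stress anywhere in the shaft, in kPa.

33600 kPa

Under the same torque, τ_max = 16T/(πd³) is largest where d is smallest — segment AB (d = 69.9 mm).
τ_max = 16·2250/(π·(0.0699)³) = 3.355×10^7 Pa.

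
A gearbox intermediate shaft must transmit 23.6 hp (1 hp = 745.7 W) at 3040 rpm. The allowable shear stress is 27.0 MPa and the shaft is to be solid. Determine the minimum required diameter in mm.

ω = 2π·3040/60 = 318.3 rad/s, so T = P/ω = 23.6×745.7 / 318.3 = 55.28 N·m.
For a solid shaft τ_max = 16T/(πd³), so d = (16T/(π τ_allow))^(1/3) = (16·55.28/(π·2.70×10^7))^(1/3) = 0.02185 m.

21.8 mm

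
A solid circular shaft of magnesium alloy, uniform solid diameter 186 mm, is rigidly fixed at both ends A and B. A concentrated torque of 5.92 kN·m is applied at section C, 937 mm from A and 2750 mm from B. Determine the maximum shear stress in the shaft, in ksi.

0.507 ksi

With uniform GJ and both ends fixed, compatibility θ_AC = θ_CB gives T_A·a = T_B·b, together with T_A + T_B = T₀.
T_A = T₀·b/(a+b) = 5920·2750/3687 = 4416 N·m; T_B = 1504 N·m.
τ in each portion: τ_AC = 3.49×10^6 Pa, τ_CB = 1.19×10^6 Pa; maximum is in AC.
τ_max = T_AC·r/J = 4416·0.0930/1.18×10^-4 = 3.495×10^6 Pa.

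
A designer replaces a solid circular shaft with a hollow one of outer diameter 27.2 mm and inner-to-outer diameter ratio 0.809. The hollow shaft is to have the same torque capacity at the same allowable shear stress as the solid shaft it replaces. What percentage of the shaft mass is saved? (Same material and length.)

Equal τ_max and T ⇒ the solid shaft needs d_s³ = d_o³(1−k⁴), so d_s = 27.2·(1−0.809⁴)^(1/3) = 22.57 mm.
Area ratio A_h/A_s = d_o²(1−k²)/d_s² = (1−k²)/(1−k⁴)^(2/3) = 0.5016.
Mass saving = 1 − 0.5016 = 49.8 %.

49.8 %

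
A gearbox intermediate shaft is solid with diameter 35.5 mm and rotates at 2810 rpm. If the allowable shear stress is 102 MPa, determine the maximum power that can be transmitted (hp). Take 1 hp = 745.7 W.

J = πd⁴/32 = π(0.0355)⁴/32 = 1.559×10^-7 m⁴.
T_max = τ_allow·J/r = 1.02×10^8 × 1.559×10^-7 / 0.0177 = 896.0 N·m.
ω = 2π·2810/60 = 294.3 rad/s, so P_max = T_max·ω = 2.637×10^5 W.

354 hp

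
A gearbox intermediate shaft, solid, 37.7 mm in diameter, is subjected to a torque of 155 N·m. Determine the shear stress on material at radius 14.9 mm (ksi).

J = πd⁴/32 = π(0.0377)⁴/32 = 1.983×10^-7 m⁴.
Shear stress varies linearly with radius: τ = T·r/J = 155.0 × 0.0149 / 1.983×10^-7 = 1.165×10^7 Pa.

1.69 ksi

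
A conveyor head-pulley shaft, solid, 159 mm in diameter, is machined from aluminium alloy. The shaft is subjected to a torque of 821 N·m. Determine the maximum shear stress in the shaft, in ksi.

J = πd⁴/32 = π(0.159)⁴/32 = 6.275×10^-5 m⁴.
τ_max = T·r/J = 821.0 × 0.0795 / 6.275×10^-5 = 1.040×10^6 Pa.

0.151 ksi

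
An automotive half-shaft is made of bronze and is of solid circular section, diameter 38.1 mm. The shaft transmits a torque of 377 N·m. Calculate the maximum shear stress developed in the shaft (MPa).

34.7 MPa

J = πd⁴/32 = π(0.0381)⁴/32 = 2.069×10^-7 m⁴.
τ_max = T·r/J = 377.0 × 0.0191 / 2.069×10^-7 = 3.472×10^7 Pa.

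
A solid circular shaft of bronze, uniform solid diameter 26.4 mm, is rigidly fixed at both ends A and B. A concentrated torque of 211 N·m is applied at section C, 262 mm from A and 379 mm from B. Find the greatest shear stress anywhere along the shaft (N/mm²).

34.5 N/mm²

With uniform GJ and both ends fixed, compatibility θ_AC = θ_CB gives T_A·a = T_B·b, together with T_A + T_B = T₀.
T_A = T₀·b/(a+b) = 211.0·379/641.0 = 124.8 N·m; T_B = 86.24 N·m.
τ in each portion: τ_AC = 3.45×10^7 Pa, τ_CB = 2.39×10^7 Pa; maximum is in AC.
τ_max = T_AC·r/J = 124.8·0.0132/4.77×10^-8 = 3.453×10^7 Pa.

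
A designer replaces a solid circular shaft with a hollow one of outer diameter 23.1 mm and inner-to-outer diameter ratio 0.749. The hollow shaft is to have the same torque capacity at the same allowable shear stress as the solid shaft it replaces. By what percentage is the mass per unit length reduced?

43.5 %

Equal τ_max and T ⇒ the solid shaft needs d_s³ = d_o³(1−k⁴), so d_s = 23.1·(1−0.749⁴)^(1/3) = 20.37 mm.
Area ratio A_h/A_s = d_o²(1−k²)/d_s² = (1−k²)/(1−k⁴)^(2/3) = 0.5648.
Mass saving = 1 − 0.5648 = 43.5 %.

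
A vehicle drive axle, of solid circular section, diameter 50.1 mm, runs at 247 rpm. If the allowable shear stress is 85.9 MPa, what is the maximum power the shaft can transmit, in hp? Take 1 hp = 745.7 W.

J = πd⁴/32 = π(0.0501)⁴/32 = 6.185×10^-7 m⁴.
T_max = τ_allow·J/r = 8.59×10^7 × 6.185×10^-7 / 0.0250 = 2121 N·m.
ω = 2π·247/60 = 25.87 rad/s, so P_max = T_max·ω = 5.486×10^4 W.

73.6 hp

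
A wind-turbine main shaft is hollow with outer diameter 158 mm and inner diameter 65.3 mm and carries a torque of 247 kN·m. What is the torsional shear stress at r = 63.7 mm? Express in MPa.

J = π(d_o⁴ − d_i⁴)/32 = π(0.158⁴ − 0.0653⁴)/32 = 5.940×10^-5 m⁴.
Shear stress varies linearly with radius: τ = T·r/J = 247000 × 0.0637 / 5.940×10^-5 = 2.649×10^8 Pa.

265 MPa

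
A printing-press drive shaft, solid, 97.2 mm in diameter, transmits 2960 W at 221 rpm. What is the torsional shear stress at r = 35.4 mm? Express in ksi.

0.0749 ksi

ω = 2π·221/60 = 23.14 rad/s, so T = P/ω = 2960 / 23.14 = 127.9 N·m.
J = πd⁴/32 = π(0.0972)⁴/32 = 8.763×10^-6 m⁴.
Shear stress varies linearly with radius: τ = T·r/J = 127.9 × 0.0354 / 8.763×10^-6 = 5.167×10^5 Pa.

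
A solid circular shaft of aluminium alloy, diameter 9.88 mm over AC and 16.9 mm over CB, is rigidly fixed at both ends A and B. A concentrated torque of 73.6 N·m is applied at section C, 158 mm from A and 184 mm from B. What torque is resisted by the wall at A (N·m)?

Compatibility: T_A·a/J_AC = T_B·b/J_CB with T_A + T_B = T₀.
J_AC = 9.35×10^-10 m⁴, J_CB = 8.01×10^-9 m⁴, so T_A = T₀·(J_AC/a)/((J_AC/a)+(J_CB/b)) = 8.813 N·m, T_B = 64.79 N·m.

8.81 N·m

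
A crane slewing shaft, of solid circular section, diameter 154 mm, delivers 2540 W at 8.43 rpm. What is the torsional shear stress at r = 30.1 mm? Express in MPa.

1.57 MPa

ω = 2π·8.43/60 = 0.8828 rad/s, so T = P/ω = 2540 / 0.8828 = 2877 N·m.
J = πd⁴/32 = π(0.154)⁴/32 = 5.522×10^-5 m⁴.
Shear stress varies linearly with radius: τ = T·r/J = 2877 × 0.0301 / 5.522×10^-5 = 1.568×10^6 Pa.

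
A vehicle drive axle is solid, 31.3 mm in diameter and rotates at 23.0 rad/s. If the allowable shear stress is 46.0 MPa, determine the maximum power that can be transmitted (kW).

J = πd⁴/32 = π(0.0313)⁴/32 = 9.423×10^-8 m⁴.
T_max = τ_allow·J/r = 4.60×10^7 × 9.423×10^-8 / 0.0157 = 277.0 N·m.
ω = 23.0 rad/s, so P_max = T_max·ω = 6370 W.

6.37 kW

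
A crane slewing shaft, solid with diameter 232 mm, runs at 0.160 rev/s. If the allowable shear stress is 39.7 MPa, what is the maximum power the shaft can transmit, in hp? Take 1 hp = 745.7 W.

J = πd⁴/32 = π(0.232)⁴/32 = 2.844×10^-4 m⁴.
T_max = τ_allow·J/r = 3.97×10^7 × 2.844×10^-4 / 0.116 = 97340 N·m.
ω = 2π·0.160 = 1.005 rad/s, so P_max = T_max·ω = 9.786×10^4 W.

131 hp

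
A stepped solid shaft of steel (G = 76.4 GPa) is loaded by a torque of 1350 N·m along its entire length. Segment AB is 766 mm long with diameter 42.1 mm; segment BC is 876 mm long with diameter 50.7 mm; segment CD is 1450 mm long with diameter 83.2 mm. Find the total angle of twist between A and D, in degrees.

J_AB = π(0.0421)⁴/32 = 3.08×10^-7 m⁴; J_BC = π(0.0507)⁴/32 = 6.49×10^-7 m⁴; J_CD = π(0.0832)⁴/32 = 4.70×10^-6 m⁴.
θ = (T/G)·Σ L_i/J_i = (1350/76.4×10⁹)·(0.766/3.08×10^-7 + 0.876/6.49×10^-7 + 1.45/4.70×10^-6) = 0.07320 rad.

4.19°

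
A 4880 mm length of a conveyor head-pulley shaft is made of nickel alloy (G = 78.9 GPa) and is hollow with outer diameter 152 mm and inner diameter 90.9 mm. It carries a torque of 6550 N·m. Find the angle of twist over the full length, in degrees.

0.508°

J = π(d_o⁴ − d_i⁴)/32 = π(0.152⁴ − 0.0909⁴)/32 = 4.570×10^-5 m⁴.
θ = T·L/(G·J) = 6550 × 4.88 / (78.9×10⁹ × 4.570×10^-5) = 8.864×10^-3 rad.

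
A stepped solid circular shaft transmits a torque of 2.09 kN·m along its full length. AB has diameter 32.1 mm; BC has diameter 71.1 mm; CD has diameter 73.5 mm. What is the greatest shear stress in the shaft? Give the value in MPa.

322 MPa

Under the same torque, τ_max = 16T/(πd³) is largest where d is smallest — segment AB (d = 32.1 mm).
τ_max = 16·2090/(π·(0.0321)³) = 3.218×10^8 Pa.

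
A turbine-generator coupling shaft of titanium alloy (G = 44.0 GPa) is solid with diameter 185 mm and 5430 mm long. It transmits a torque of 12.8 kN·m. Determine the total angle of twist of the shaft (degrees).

J = πd⁴/32 = π(0.185)⁴/32 = 1.150×10^-4 m⁴.
θ = T·L/(G·J) = 12800 × 5.43 / (44.0×10⁹ × 1.150×10^-4) = 0.01374 rad.

0.787°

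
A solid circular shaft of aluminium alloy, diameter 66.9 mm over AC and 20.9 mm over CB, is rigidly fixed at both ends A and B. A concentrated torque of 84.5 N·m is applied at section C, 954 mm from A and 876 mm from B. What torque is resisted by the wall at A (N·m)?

83.6 N·m

Compatibility: T_A·a/J_AC = T_B·b/J_CB with T_A + T_B = T₀.
J_AC = 1.97×10^-6 m⁴, J_CB = 1.87×10^-8 m⁴, so T_A = T₀·(J_AC/a)/((J_AC/a)+(J_CB/b)) = 83.63 N·m, T_B = 0.8676 N·m.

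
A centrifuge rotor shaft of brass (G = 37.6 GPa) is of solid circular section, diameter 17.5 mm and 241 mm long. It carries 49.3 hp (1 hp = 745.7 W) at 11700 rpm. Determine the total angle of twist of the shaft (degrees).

ω = 2π·11700/60 = 1225 rad/s, so T = P/ω = 49.3×745.7 / 1225 = 30.01 N·m.
J = πd⁴/32 = π(0.0175)⁴/32 = 9.208×10^-9 m⁴.
θ = T·L/(G·J) = 30.01 × 0.241 / (37.6×10⁹ × 9.208×10^-9) = 0.02089 rad.

1.20°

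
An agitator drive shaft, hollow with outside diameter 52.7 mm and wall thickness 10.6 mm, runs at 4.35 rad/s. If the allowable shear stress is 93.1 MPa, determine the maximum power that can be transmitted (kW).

J = π(d_o⁴ − d_i⁴)/32 = π(0.0527⁴ − 0.0315⁴)/32 = 6.606×10^-7 m⁴.
T_max = τ_allow·J/r = 9.31×10^7 × 6.606×10^-7 / 0.0264 = 2334 N·m.
ω = 4.35 rad/s, so P_max = T_max·ω = 1.015×10^4 W.

10.2 kW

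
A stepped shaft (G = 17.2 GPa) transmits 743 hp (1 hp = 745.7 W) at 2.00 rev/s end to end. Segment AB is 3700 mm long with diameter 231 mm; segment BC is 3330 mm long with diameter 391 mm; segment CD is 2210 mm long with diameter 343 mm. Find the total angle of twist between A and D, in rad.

0.0418 rad

ω = 2π·2.00 = 12.57 rad/s, so T = P/ω = 743×745.7 / 12.57 = 44090 N·m.
J_AB = π(0.231)⁴/32 = 2.80×10^-4 m⁴; J_BC = π(0.391)⁴/32 = 2.29×10^-3 m⁴; J_CD = π(0.343)⁴/32 = 1.36×10^-3 m⁴.
θ = (T/G)·Σ L_i/J_i = (44090/17.2×10⁹)·(3.70/2.80×10^-4 + 3.33/2.29×10^-3 + 2.21/1.36×10^-3) = 0.04182 rad.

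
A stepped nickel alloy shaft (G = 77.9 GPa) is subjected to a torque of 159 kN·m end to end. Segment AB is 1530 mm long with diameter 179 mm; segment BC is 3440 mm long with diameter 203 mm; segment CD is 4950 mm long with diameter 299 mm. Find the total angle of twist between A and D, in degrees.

J_AB = π(0.179)⁴/32 = 1.01×10^-4 m⁴; J_BC = π(0.203)⁴/32 = 1.67×10^-4 m⁴; J_CD = π(0.299)⁴/32 = 7.85×10^-4 m⁴.
θ = (T/G)·Σ L_i/J_i = (159000/77.9×10⁹)·(1.53/1.01×10^-4 + 3.44/1.67×10^-4 + 4.95/7.85×10^-4) = 0.08597 rad.

4.93°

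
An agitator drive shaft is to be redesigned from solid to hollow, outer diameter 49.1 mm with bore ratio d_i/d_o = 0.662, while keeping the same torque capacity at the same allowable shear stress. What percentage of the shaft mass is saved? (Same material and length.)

35.2 %

Equal τ_max and T ⇒ the solid shaft needs d_s³ = d_o³(1−k⁴), so d_s = 49.1·(1−0.662⁴)^(1/3) = 45.73 mm.
Area ratio A_h/A_s = d_o²(1−k²)/d_s² = (1−k²)/(1−k⁴)^(2/3) = 0.6476.
Mass saving = 1 − 0.6476 = 35.2 %.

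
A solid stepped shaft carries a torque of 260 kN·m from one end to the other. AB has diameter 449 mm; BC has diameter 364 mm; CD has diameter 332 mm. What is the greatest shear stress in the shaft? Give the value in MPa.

36.2 MPa

Under the same torque, τ_max = 16T/(πd³) is largest where d is smallest — segment CD (d = 332 mm).
τ_max = 16·260000/(π·(0.332)³) = 3.619×10^7 Pa.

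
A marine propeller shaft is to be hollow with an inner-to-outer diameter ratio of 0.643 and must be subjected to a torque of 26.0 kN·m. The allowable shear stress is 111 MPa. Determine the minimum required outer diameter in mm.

For a hollow shaft with d_i/d_o = 0.643: τ_max = 16T/(π d_o³ (1−k⁴)), so d_o = [16T/(π τ_allow (1−k⁴))]^(1/3) = [16·26000/(π·1.11×10^8·0.8291)]^(1/3) = 0.1129 m.

113 mm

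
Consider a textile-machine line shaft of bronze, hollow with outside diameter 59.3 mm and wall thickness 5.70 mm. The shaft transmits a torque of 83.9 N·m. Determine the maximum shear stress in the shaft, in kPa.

J = π(d_o⁴ − d_i⁴)/32 = π(0.0593⁴ − 0.0479⁴)/32 = 6.972×10^-7 m⁴.
τ_max = T·r/J = 83.90 × 0.0296 / 6.972×10^-7 = 3.568×10^6 Pa.

3570 kPa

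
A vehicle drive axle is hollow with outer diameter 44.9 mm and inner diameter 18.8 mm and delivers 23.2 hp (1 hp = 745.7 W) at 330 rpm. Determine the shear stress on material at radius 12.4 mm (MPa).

ω = 2π·330/60 = 34.56 rad/s, so T = P/ω = 23.2×745.7 / 34.56 = 500.6 N·m.
J = π(d_o⁴ − d_i⁴)/32 = π(0.0449⁴ − 0.0188⁴)/32 = 3.867×10^-7 m⁴.
Shear stress varies linearly with radius: τ = T·r/J = 500.6 × 0.0124 / 3.867×10^-7 = 1.605×10^7 Pa.

16.1 MPa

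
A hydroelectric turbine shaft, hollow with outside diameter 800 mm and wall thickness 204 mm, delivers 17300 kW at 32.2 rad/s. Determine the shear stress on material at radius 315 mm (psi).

ω = 32.2 rad/s, so T = P/ω = 17300×10³ / 32.20 = 537300 N·m.
J = π(d_o⁴ − d_i⁴)/32 = π(0.800⁴ − 0.392⁴)/32 = 0.03789 m⁴.
Shear stress varies linearly with radius: τ = T·r/J = 537300 × 0.315 / 0.03789 = 4.466×10^6 Pa.

648 psi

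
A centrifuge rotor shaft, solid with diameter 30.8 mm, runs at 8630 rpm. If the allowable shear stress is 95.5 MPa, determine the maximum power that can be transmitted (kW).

J = πd⁴/32 = π(0.0308)⁴/32 = 8.835×10^-8 m⁴.
T_max = τ_allow·J/r = 9.55×10^7 × 8.835×10^-8 / 0.0154 = 547.9 N·m.
ω = 2π·8630/60 = 903.7 rad/s, so P_max = T_max·ω = 4.951×10^5 W.

495 kW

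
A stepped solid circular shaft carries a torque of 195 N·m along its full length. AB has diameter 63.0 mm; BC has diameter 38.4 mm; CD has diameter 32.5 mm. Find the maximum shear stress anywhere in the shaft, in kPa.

Under the same torque, τ_max = 16T/(πd³) is largest where d is smallest — segment CD (d = 32.5 mm).
τ_max = 16·195.0/(π·(0.0325)³) = 2.893×10^7 Pa.

28900 kPa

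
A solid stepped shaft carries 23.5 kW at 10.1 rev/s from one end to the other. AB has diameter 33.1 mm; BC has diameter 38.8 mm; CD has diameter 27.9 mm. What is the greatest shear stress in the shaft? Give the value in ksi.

ω = 2π·10.1 = 63.46 rad/s, so T = P/ω = 23.5×10³ / 63.46 = 370.3 N·m.
Under the same torque, τ_max = 16T/(πd³) is largest where d is smallest — segment CD (d = 27.9 mm).
τ_max = 16·370.3/(π·(0.0279)³) = 8.684×10^7 Pa.

12.6 ksi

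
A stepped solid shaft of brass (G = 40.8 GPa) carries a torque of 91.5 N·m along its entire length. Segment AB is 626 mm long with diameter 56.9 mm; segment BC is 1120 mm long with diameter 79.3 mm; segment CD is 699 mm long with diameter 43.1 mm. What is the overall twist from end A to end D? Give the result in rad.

J_AB = π(0.0569)⁴/32 = 1.03×10^-6 m⁴; J_BC = π(0.0793)⁴/32 = 3.88×10^-6 m⁴; J_CD = π(0.0431)⁴/32 = 3.39×10^-7 m⁴.
θ = (T/G)·Σ L_i/J_i = (91.50/40.8×10⁹)·(0.626/1.03×10^-6 + 1.12/3.88×10^-6 + 0.699/3.39×10^-7) = 6.639×10^-3 rad.

0.00664 rad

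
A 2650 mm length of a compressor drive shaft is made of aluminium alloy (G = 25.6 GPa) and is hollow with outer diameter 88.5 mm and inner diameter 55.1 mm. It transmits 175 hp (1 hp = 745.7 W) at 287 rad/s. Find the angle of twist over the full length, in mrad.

9.20 mrad

ω = 287 rad/s, so T = P/ω = 175×745.7 / 287.0 = 454.7 N·m.
J = π(d_o⁴ − d_i⁴)/32 = π(0.0885⁴ − 0.0551⁴)/32 = 5.118×10^-6 m⁴.
θ = T·L/(G·J) = 454.7 × 2.65 / (25.6×10⁹ × 5.118×10^-6) = 9.197×10^-3 rad.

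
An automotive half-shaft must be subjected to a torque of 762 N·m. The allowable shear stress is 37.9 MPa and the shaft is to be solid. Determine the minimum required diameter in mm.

46.8 mm

For a solid shaft τ_max = 16T/(πd³), so d = (16T/(π τ_allow))^(1/3) = (16·762.0/(π·3.79×10^7))^(1/3) = 0.04678 m.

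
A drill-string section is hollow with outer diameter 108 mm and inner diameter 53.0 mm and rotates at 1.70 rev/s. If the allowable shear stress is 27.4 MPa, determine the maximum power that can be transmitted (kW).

J = π(d_o⁴ − d_i⁴)/32 = π(0.108⁴ − 0.0530⁴)/32 = 1.258×10^-5 m⁴.
T_max = τ_allow·J/r = 2.74×10^7 × 1.258×10^-5 / 0.0540 = 6384 N·m.
ω = 2π·1.70 = 10.68 rad/s, so P_max = T_max·ω = 6.819×10^4 W.

68.2 kW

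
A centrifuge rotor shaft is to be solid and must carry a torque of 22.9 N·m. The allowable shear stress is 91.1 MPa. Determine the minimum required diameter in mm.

For a solid shaft τ_max = 16T/(πd³), so d = (16T/(π τ_allow))^(1/3) = (16·22.90/(π·9.11×10^7))^(1/3) = 0.01086 m.

10.9 mm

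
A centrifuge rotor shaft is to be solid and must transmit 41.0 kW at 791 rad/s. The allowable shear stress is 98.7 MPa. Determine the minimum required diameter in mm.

13.9 mm

ω = 791 rad/s, so T = P/ω = 41.0×10³ / 791.0 = 51.83 N·m.
For a solid shaft τ_max = 16T/(πd³), so d = (16T/(π τ_allow))^(1/3) = (16·51.83/(π·9.87×10^7))^(1/3) = 0.01388 m.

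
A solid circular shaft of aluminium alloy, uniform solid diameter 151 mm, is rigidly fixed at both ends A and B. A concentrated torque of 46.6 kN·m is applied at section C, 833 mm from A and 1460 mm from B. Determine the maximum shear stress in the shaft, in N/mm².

43.9 N/mm²

With uniform GJ and both ends fixed, compatibility θ_AC = θ_CB gives T_A·a = T_B·b, together with T_A + T_B = T₀.
T_A = T₀·b/(a+b) = 46600·1460/2293 = 29670 N·m; T_B = 16930 N·m.
τ in each portion: τ_AC = 4.39×10^7 Pa, τ_CB = 2.50×10^7 Pa; maximum is in AC.
τ_max = T_AC·r/J = 29670·0.0755/5.10×10^-5 = 4.389×10^7 Pa.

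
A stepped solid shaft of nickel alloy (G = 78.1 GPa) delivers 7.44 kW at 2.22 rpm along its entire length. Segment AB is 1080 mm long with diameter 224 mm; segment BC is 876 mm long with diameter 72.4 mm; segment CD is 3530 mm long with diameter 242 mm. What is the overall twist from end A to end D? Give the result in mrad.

ω = 2π·2.22/60 = 0.2325 rad/s, so T = P/ω = 7.44×10³ / 0.2325 = 32000 N·m.
J_AB = π(0.224)⁴/32 = 2.47×10^-4 m⁴; J_BC = π(0.0724)⁴/32 = 2.70×10^-6 m⁴; J_CD = π(0.242)⁴/32 = 3.37×10^-4 m⁴.
θ = (T/G)·Σ L_i/J_i = (32000/78.1×10⁹)·(1.08/2.47×10^-4 + 0.876/2.70×10^-6 + 3.53/3.37×10^-4) = 0.1392 rad.

139 mrad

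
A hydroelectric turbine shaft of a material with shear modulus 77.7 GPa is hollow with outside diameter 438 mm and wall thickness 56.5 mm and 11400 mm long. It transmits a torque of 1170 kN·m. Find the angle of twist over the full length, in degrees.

3.91°

J = π(d_o⁴ − d_i⁴)/32 = π(0.438⁴ − 0.325⁴)/32 = 2.518×10^-3 m⁴.
θ = T·L/(G·J) = 1.170e6 × 11.4 / (77.7×10⁹ × 2.518×10^-3) = 0.06817 rad.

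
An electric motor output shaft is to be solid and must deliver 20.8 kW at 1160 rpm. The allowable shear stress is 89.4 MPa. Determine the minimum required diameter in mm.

ω = 2π·1160/60 = 121.5 rad/s, so T = P/ω = 20.8×10³ / 121.5 = 171.2 N·m.
For a solid shaft τ_max = 16T/(πd³), so d = (16T/(π τ_allow))^(1/3) = (16·171.2/(π·8.94×10^7))^(1/3) = 0.02137 m.

21.4 mm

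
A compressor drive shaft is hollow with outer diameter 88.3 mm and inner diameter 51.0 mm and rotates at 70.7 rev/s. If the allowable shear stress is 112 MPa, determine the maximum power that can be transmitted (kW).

J = π(d_o⁴ − d_i⁴)/32 = π(0.0883⁴ − 0.0510⁴)/32 = 5.304×10^-6 m⁴.
T_max = τ_allow·J/r = 1.12×10^8 × 5.304×10^-6 / 0.0442 = 13460 N·m.
ω = 2π·70.7 = 444.2 rad/s, so P_max = T_max·ω = 5.977×10^6 W.

5980 kW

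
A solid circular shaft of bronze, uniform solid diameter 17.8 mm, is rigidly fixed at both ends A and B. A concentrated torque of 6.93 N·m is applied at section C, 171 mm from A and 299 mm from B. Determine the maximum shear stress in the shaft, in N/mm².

With uniform GJ and both ends fixed, compatibility θ_AC = θ_CB gives T_A·a = T_B·b, together with T_A + T_B = T₀.
T_A = T₀·b/(a+b) = 6.930·299/470.0 = 4.409 N·m; T_B = 2.521 N·m.
τ in each portion: τ_AC = 3.98×10^6 Pa, τ_CB = 2.28×10^6 Pa; maximum is in AC.
τ_max = T_AC·r/J = 4.409·0.00890/9.86×10^-9 = 3.981×10^6 Pa.

3.98 N/mm²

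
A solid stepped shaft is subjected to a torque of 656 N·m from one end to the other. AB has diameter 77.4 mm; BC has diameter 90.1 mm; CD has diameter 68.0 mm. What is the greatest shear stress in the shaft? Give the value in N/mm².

10.6 N/mm²

Under the same torque, τ_max = 16T/(πd³) is largest where d is smallest — segment CD (d = 68.0 mm).
τ_max = 16·656.0/(π·(0.0680)³) = 1.063×10^7 Pa.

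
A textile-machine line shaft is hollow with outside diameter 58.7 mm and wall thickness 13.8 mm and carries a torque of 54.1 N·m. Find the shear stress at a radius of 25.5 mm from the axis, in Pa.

J = π(d_o⁴ − d_i⁴)/32 = π(0.0587⁴ − 0.0311⁴)/32 = 1.074×10^-6 m⁴.
Shear stress varies linearly with radius: τ = T·r/J = 54.10 × 0.0255 / 1.074×10^-6 = 1.285×10^6 Pa.

1.28e6 Pa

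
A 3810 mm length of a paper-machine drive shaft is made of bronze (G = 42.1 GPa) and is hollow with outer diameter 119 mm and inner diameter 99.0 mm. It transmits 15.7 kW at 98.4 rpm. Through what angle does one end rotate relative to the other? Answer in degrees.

0.770°

ω = 2π·98.4/60 = 10.30 rad/s, so T = P/ω = 15.7×10³ / 10.30 = 1524 N·m.
J = π(d_o⁴ − d_i⁴)/32 = π(0.119⁴ − 0.0990⁴)/32 = 1.026×10^-5 m⁴.
θ = T·L/(G·J) = 1524 × 3.81 / (42.1×10⁹ × 1.026×10^-5) = 0.01344 rad.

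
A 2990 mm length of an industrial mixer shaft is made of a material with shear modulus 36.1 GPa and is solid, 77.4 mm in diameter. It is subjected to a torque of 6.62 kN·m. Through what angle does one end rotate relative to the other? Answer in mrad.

J = πd⁴/32 = π(0.0774)⁴/32 = 3.523×10^-6 m⁴.
θ = T·L/(G·J) = 6620 × 2.99 / (36.1×10⁹ × 3.523×10^-6) = 0.1556 rad.

156 mrad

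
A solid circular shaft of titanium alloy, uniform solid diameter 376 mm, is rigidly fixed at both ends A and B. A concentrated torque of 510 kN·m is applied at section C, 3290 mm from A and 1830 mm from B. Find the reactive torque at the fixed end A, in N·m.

With uniform GJ and both ends fixed, compatibility θ_AC = θ_CB gives T_A·a = T_B·b, together with T_A + T_B = T₀.
T_A = T₀·b/(a+b) = 510000·1830/5120 = 182300 N·m; T_B = 327700 N·m.

182000 N·m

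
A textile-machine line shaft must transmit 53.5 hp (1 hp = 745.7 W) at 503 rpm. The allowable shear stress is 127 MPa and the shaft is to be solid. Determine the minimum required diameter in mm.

ω = 2π·503/60 = 52.67 rad/s, so T = P/ω = 53.5×745.7 / 52.67 = 757.4 N·m.
For a solid shaft τ_max = 16T/(πd³), so d = (16T/(π τ_allow))^(1/3) = (16·757.4/(π·1.27×10^8))^(1/3) = 0.03120 m.

31.2 mm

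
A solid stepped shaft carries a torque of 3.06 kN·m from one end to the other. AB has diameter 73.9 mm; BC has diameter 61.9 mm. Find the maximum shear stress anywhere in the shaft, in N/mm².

65.7 N/mm²

Under the same torque, τ_max = 16T/(πd³) is largest where d is smallest — segment BC (d = 61.9 mm).
τ_max = 16·3060/(π·(0.0619)³) = 6.571×10^7 Pa.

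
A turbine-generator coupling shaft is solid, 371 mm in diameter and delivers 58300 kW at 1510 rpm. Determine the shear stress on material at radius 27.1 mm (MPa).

ω = 2π·1510/60 = 158.1 rad/s, so T = P/ω = 58300×10³ / 158.1 = 368700 N·m.
J = πd⁴/32 = π(0.371)⁴/32 = 1.860×10^-3 m⁴.
Shear stress varies linearly with radius: τ = T·r/J = 368700 × 0.0271 / 1.860×10^-3 = 5.372×10^6 Pa.

5.37 MPa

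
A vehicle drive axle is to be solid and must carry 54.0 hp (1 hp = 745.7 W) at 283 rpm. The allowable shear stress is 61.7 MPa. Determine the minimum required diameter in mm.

48.2 mm

ω = 2π·283/60 = 29.64 rad/s, so T = P/ω = 54.0×745.7 / 29.64 = 1359 N·m.
For a solid shaft τ_max = 16T/(πd³), so d = (16T/(π τ_allow))^(1/3) = (16·1359/(π·6.17×10^7))^(1/3) = 0.04823 m.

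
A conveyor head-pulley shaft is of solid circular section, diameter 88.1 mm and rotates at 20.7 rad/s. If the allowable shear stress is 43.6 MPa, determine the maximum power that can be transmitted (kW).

121 kW

J = πd⁴/32 = π(0.0881)⁴/32 = 5.914×10^-6 m⁴.
T_max = τ_allow·J/r = 4.36×10^7 × 5.914×10^-6 / 0.0440 = 5854 N·m.
ω = 20.7 rad/s, so P_max = T_max·ω = 1.212×10^5 W.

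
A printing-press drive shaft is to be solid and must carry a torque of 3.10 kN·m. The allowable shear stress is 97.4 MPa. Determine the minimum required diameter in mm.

For a solid shaft τ_max = 16T/(πd³), so d = (16T/(π τ_allow))^(1/3) = (16·3100/(π·9.74×10^7))^(1/3) = 0.05452 m.

54.5 mm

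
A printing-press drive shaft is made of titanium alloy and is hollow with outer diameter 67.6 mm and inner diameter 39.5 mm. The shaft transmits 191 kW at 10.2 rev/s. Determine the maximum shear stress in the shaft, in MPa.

55.6 MPa

ω = 2π·10.2 = 64.09 rad/s, so T = P/ω = 191×10³ / 64.09 = 2980 N·m.
J = π(d_o⁴ − d_i⁴)/32 = π(0.0676⁴ − 0.0395⁴)/32 = 1.811×10^-6 m⁴.
τ_max = T·r/J = 2980 × 0.0338 / 1.811×10^-6 = 5.562×10^7 Pa.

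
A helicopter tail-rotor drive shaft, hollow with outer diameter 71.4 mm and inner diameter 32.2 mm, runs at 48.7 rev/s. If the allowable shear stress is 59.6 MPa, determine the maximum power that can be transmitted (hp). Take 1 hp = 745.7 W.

J = π(d_o⁴ − d_i⁴)/32 = π(0.0714⁴ − 0.0322⁴)/32 = 2.446×10^-6 m⁴.
T_max = τ_allow·J/r = 5.96×10^7 × 2.446×10^-6 / 0.0357 = 4083 N·m.
ω = 2π·48.7 = 306.0 rad/s, so P_max = T_max·ω = 1.249×10^6 W.

1680 hp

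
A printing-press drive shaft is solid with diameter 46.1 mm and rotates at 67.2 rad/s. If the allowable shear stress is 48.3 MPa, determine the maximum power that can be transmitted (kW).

62.4 kW

J = πd⁴/32 = π(0.0461)⁴/32 = 4.434×10^-7 m⁴.
T_max = τ_allow·J/r = 4.83×10^7 × 4.434×10^-7 / 0.0231 = 929.1 N·m.
ω = 67.2 rad/s, so P_max = T_max·ω = 6.244×10^4 W.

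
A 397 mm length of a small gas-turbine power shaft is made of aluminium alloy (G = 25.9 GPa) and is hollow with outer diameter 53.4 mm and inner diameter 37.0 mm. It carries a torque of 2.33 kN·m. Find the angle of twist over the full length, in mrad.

J = π(d_o⁴ − d_i⁴)/32 = π(0.0534⁴ − 0.0370⁴)/32 = 6.143×10^-7 m⁴.
θ = T·L/(G·J) = 2330 × 0.397 / (25.9×10⁹ × 6.143×10^-7) = 0.05814 rad.

58.1 mrad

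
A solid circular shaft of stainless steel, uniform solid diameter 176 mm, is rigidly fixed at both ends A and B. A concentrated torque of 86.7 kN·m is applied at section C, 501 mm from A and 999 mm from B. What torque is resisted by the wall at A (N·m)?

57700 N·m

With uniform GJ and both ends fixed, compatibility θ_AC = θ_CB gives T_A·a = T_B·b, together with T_A + T_B = T₀.
T_A = T₀·b/(a+b) = 86700·999/1500 = 57740 N·m; T_B = 28960 N·m.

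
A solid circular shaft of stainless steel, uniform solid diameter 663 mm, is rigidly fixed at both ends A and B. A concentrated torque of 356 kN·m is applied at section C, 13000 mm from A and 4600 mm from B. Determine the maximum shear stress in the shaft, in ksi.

With uniform GJ and both ends fixed, compatibility θ_AC = θ_CB gives T_A·a = T_B·b, together with T_A + T_B = T₀.
T_A = T₀·b/(a+b) = 356000·4600/17600 = 93050 N·m; T_B = 263000 N·m.
τ in each portion: τ_AC = 1.63×10^6 Pa, τ_CB = 4.60×10^6 Pa; maximum is in CB.
τ_max = T_CB·r/J = 263000·0.332/0.0190 = 4.595×10^6 Pa.

0.666 ksi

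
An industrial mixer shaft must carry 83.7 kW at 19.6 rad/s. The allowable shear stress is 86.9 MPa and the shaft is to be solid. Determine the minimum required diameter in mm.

63.0 mm

ω = 19.6 rad/s, so T = P/ω = 83.7×10³ / 19.60 = 4270 N·m.
For a solid shaft τ_max = 16T/(πd³), so d = (16T/(π τ_allow))^(1/3) = (16·4270/(π·8.69×10^7))^(1/3) = 0.06302 m.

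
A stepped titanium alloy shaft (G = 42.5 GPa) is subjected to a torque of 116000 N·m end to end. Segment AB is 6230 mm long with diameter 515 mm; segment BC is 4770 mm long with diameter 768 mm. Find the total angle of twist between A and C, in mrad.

2.84 mrad

J_AB = π(0.515)⁴/32 = 6.91×10^-3 m⁴; J_BC = π(0.768)⁴/32 = 0.0342 m⁴.
θ = (T/G)·Σ L_i/J_i = (116000/42.5×10⁹)·(6.23/6.91×10^-3 + 4.77/0.0342) = 2.843×10^-3 rad.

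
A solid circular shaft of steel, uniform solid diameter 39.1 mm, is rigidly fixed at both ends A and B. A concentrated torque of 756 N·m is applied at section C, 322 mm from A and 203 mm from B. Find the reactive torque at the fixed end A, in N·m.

292 N·m

With uniform GJ and both ends fixed, compatibility θ_AC = θ_CB gives T_A·a = T_B·b, together with T_A + T_B = T₀.
T_A = T₀·b/(a+b) = 756.0·203/525.0 = 292.3 N·m; T_B = 463.7 N·m.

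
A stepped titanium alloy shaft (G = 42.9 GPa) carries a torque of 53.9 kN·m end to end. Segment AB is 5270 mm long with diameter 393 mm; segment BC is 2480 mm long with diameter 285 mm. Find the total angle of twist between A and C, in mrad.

7.64 mrad

J_AB = π(0.393)⁴/32 = 2.34×10^-3 m⁴; J_BC = π(0.285)⁴/32 = 6.48×10^-4 m⁴.
θ = (T/G)·Σ L_i/J_i = (53900/42.9×10⁹)·(5.27/2.34×10^-3 + 2.48/6.48×10^-4) = 7.638×10^-3 rad.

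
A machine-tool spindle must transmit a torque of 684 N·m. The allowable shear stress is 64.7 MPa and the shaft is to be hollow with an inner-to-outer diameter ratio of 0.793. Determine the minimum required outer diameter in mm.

44.7 mm

For a hollow shaft with d_i/d_o = 0.793: τ_max = 16T/(π d_o³ (1−k⁴)), so d_o = [16T/(π τ_allow (1−k⁴))]^(1/3) = [16·684.0/(π·6.47×10^7·0.6045)]^(1/3) = 0.04466 m.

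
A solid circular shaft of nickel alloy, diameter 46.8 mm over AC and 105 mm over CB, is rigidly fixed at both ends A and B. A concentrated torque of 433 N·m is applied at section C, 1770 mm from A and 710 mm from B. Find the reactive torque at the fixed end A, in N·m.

6.75 N·m

Compatibility: T_A·a/J_AC = T_B·b/J_CB with T_A + T_B = T₀.
J_AC = 4.71×10^-7 m⁴, J_CB = 1.19×10^-5 m⁴, so T_A = T₀·(J_AC/a)/((J_AC/a)+(J_CB/b)) = 6.748 N·m, T_B = 426.3 N·m.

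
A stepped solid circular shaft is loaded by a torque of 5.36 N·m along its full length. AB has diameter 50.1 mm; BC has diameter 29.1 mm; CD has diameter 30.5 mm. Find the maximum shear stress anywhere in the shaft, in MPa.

Under the same torque, τ_max = 16T/(πd³) is largest where d is smallest — segment BC (d = 29.1 mm).
τ_max = 16·5.360/(π·(0.0291)³) = 1.108×10^6 Pa.

1.11 MPa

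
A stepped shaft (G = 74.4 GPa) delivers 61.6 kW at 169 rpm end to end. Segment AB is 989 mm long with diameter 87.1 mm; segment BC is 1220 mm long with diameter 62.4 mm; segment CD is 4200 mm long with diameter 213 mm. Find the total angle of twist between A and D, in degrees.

ω = 2π·169/60 = 17.70 rad/s, so T = P/ω = 61.6×10³ / 17.70 = 3481 N·m.
J_AB = π(0.0871)⁴/32 = 5.65×10^-6 m⁴; J_BC = π(0.0624)⁴/32 = 1.49×10^-6 m⁴; J_CD = π(0.213)⁴/32 = 2.02×10^-4 m⁴.
θ = (T/G)·Σ L_i/J_i = (3481/74.4×10⁹)·(0.989/5.65×10^-6 + 1.22/1.49×10^-6 + 4.20/2.02×10^-4) = 0.04751 rad.

2.72°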